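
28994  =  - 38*(  -  763 ) 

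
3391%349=250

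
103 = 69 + 34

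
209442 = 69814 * 3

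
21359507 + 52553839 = 73913346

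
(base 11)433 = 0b1000001000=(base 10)520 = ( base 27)j7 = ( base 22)11e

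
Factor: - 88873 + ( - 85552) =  - 5^2*6977^1 = - 174425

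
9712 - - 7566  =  17278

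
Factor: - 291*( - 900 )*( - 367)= - 2^2 *3^3*5^2*97^1*367^1 = - 96117300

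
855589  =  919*931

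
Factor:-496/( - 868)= 4/7  =  2^2*7^( - 1)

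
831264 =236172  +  595092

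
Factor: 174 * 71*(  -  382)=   -  2^2*3^1* 29^1  *71^1*191^1  =  - 4719228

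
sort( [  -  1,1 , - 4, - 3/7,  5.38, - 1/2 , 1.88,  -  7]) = [  -  7,- 4, - 1,- 1/2, - 3/7,1,1.88,5.38]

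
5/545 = 1/109 =0.01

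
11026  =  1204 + 9822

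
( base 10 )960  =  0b1111000000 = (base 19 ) 2CA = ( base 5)12320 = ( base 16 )3C0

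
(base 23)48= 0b1100100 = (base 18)5a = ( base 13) 79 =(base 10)100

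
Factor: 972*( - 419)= - 2^2 * 3^5*419^1 = - 407268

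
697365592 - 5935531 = 691430061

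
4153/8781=4153/8781 = 0.47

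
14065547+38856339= 52921886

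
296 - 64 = 232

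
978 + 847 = 1825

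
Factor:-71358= - 2^1*3^1*7^1*1699^1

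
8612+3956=12568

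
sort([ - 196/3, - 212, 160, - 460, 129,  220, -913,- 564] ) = [ - 913, - 564, - 460, - 212, - 196/3, 129,160,220] 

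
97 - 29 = 68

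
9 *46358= 417222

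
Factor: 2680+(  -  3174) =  - 494 = - 2^1*13^1*19^1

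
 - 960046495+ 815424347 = - 144622148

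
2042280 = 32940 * 62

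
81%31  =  19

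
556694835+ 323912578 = 880607413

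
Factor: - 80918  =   - 2^1 * 40459^1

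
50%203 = 50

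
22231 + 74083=96314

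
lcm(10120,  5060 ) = 10120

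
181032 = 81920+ 99112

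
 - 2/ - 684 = 1/342 = 0.00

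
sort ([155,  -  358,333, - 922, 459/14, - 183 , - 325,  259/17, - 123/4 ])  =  [  -  922, - 358, - 325, - 183, - 123/4,259/17, 459/14, 155,333] 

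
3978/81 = 49 + 1/9 = 49.11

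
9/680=9/680 =0.01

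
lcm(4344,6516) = 13032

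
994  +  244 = 1238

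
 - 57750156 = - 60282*958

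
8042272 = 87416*92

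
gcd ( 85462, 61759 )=1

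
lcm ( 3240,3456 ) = 51840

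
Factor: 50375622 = 2^1*3^1*11^1*763267^1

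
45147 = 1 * 45147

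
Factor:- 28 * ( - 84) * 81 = 190512 = 2^4*3^5*7^2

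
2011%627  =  130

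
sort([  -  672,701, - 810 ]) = [  -  810, - 672, 701]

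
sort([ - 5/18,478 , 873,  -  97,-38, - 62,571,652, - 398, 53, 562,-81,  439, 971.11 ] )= [-398, - 97, - 81,-62, - 38,-5/18, 53, 439,478 , 562, 571 , 652,  873,971.11]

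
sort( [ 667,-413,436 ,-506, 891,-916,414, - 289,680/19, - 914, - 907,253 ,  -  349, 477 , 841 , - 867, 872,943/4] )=[ - 916, - 914 ,  -  907,  -  867,-506,-413 , - 349,  -  289 , 680/19 , 943/4,253,414,436, 477, 667,841 , 872,891]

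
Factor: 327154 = 2^1 * 37^1*4421^1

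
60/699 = 20/233 = 0.09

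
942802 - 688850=253952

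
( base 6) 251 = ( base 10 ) 103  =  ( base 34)31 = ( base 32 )37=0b1100111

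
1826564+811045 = 2637609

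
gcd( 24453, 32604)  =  8151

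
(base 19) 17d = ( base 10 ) 507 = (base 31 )gb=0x1FB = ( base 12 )363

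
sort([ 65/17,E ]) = [E,65/17] 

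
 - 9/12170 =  - 1 + 12161/12170 =- 0.00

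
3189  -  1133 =2056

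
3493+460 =3953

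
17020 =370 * 46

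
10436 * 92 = 960112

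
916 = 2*458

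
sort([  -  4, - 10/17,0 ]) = [ -4, - 10/17,0]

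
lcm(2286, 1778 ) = 16002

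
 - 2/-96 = 1/48 = 0.02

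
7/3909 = 7/3909 = 0.00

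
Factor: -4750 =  - 2^1 *5^3*19^1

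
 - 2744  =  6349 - 9093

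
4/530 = 2/265 = 0.01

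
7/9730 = 1/1390 = 0.00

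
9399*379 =3562221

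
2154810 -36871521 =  - 34716711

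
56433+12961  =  69394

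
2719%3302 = 2719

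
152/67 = 152/67 = 2.27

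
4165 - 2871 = 1294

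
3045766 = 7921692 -4875926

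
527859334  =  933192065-405332731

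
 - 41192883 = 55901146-97094029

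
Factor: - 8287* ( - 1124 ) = 9314588 = 2^2*281^1*8287^1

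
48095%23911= 273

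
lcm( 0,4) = 0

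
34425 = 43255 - 8830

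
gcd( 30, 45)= 15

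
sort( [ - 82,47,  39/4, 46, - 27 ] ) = [-82, - 27,39/4, 46,47]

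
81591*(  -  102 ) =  - 8322282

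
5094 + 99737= 104831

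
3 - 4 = -1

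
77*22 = 1694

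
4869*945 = 4601205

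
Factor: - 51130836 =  - 2^2*3^2 * 1420301^1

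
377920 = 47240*8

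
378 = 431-53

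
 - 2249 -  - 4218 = 1969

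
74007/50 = 74007/50 = 1480.14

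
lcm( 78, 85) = 6630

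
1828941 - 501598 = 1327343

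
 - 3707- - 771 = -2936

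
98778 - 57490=41288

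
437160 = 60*7286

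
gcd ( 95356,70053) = 1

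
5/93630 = 1/18726 = 0.00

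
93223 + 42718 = 135941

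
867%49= 34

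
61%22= 17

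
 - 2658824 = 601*( - 4424)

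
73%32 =9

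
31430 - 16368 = 15062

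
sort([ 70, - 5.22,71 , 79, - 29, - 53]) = [ - 53, - 29, - 5.22, 70,71 , 79]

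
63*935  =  58905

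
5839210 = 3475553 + 2363657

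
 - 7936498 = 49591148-57527646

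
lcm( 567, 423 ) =26649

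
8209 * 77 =632093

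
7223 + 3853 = 11076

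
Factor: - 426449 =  - 251^1*1699^1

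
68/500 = 17/125 = 0.14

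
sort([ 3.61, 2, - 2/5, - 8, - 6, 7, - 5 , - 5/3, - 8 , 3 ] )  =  [ - 8, - 8, - 6, -5, - 5/3  , - 2/5,  2,3 , 3.61 , 7] 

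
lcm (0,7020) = 0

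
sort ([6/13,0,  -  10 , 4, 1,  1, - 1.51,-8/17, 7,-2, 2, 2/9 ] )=[  -  10,-2,-1.51,  -  8/17,0, 2/9, 6/13, 1 , 1, 2, 4, 7 ] 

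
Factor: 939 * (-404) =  - 379356 = - 2^2*3^1*101^1 *313^1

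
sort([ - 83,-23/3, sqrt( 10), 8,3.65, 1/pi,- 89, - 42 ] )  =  [ - 89, - 83,-42, -23/3, 1/pi, sqrt ( 10),3.65, 8 ]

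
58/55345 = 58/55345 = 0.00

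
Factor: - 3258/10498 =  - 9/29 = - 3^2*29^(  -  1)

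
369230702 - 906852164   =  - 537621462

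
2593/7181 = 2593/7181 = 0.36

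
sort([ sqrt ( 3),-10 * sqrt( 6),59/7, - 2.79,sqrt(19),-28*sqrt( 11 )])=[- 28 * sqrt( 11), - 10*sqrt(6) , - 2.79, sqrt( 3 ), sqrt( 19 ),  59/7 ] 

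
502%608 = 502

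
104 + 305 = 409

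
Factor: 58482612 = 2^2 * 3^2*89^1 * 18253^1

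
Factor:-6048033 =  -3^1*41^1 *49171^1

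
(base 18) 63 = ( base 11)a1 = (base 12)93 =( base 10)111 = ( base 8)157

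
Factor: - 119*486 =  - 57834 = - 2^1*3^5*7^1*17^1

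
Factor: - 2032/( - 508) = 2^2 = 4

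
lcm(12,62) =372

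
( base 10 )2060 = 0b100000001100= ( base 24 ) 3DK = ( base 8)4014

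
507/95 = 5+32/95= 5.34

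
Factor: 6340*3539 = 22437260 = 2^2*5^1*317^1 * 3539^1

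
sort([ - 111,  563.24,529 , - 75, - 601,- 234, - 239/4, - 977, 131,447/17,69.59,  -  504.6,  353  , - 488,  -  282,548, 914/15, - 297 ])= [ - 977, - 601,-504.6, - 488, -297, - 282,- 234, - 111, - 75,  -  239/4,447/17,914/15,69.59, 131,  353, 529,548, 563.24]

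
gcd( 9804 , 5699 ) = 1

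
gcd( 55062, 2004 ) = 6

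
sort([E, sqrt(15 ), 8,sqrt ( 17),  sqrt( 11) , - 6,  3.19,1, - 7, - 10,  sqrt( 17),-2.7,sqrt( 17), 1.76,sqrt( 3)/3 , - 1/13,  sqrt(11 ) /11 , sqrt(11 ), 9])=[ - 10, - 7, - 6, - 2.7, - 1/13,sqrt( 11) /11, sqrt( 3 )/3, 1, 1.76, E,3.19, sqrt( 11 ), sqrt( 11 ) , sqrt( 15), sqrt ( 17), sqrt(17), sqrt(17), 8,9]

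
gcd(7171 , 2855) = 1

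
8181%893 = 144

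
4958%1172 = 270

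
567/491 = 567/491 =1.15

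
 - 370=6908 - 7278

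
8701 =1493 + 7208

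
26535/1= 26535 = 26535.00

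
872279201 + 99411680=971690881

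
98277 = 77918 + 20359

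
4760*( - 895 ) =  - 4260200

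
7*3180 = 22260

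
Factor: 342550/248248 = 425/308 = 2^( - 2)*5^2*7^( - 1 )*11^ ( - 1)  *  17^1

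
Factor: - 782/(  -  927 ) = 2^1*3^( - 2)*17^1*23^1 * 103^(  -  1 ) 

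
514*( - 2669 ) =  - 1371866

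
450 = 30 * 15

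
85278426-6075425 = 79203001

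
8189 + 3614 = 11803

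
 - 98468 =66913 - 165381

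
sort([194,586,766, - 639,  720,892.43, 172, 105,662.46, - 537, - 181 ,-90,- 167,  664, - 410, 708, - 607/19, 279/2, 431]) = [-639, - 537, - 410, - 181, - 167,- 90 , - 607/19, 105, 279/2,172, 194  ,  431,586, 662.46,664, 708, 720,766, 892.43] 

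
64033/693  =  92  +  277/693= 92.40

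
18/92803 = 18/92803 = 0.00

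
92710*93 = 8622030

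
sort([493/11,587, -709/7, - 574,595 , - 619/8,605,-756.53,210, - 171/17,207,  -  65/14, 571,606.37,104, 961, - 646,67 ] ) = [-756.53,  -  646 ,  -  574,  -  709/7, - 619/8, - 171/17 , - 65/14,493/11,  67,104 , 207,210,571,587, 595,605, 606.37, 961 ]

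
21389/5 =4277+4/5 = 4277.80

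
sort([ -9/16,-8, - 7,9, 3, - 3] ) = [ - 8, - 7,  -  3,- 9/16,3,9 ] 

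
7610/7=7610/7  =  1087.14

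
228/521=228/521= 0.44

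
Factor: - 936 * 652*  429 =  - 2^5 * 3^3*11^1*13^2*163^1 = - 261806688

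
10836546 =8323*1302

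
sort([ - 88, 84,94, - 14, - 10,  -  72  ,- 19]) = [ - 88, - 72,  -  19 ,-14, - 10, 84,94]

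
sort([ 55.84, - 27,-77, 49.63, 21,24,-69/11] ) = [ - 77, - 27, - 69/11,21,  24 , 49.63,55.84 ]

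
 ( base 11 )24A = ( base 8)450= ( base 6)1212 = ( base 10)296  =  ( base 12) 208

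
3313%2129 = 1184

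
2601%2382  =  219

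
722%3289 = 722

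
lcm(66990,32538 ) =1138830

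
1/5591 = 1/5591 = 0.00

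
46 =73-27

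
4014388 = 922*4354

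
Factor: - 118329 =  - 3^1*39443^1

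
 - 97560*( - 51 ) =4975560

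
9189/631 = 14 +355/631 = 14.56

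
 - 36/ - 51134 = 18/25567=0.00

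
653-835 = - 182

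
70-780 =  - 710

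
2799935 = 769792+2030143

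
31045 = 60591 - 29546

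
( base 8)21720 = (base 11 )6985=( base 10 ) 9168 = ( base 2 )10001111010000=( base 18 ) 1A56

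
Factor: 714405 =3^1*5^1*97^1*491^1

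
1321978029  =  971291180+350686849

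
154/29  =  5 +9/29 = 5.31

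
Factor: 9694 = 2^1 * 37^1*131^1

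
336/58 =168/29 = 5.79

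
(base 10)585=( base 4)21021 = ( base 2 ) 1001001001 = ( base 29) K5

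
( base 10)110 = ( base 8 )156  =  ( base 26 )46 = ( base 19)5f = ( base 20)5a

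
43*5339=229577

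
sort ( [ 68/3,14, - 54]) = [ - 54,14, 68/3 ] 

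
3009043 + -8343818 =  - 5334775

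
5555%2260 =1035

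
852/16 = 53  +  1/4  =  53.25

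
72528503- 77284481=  - 4755978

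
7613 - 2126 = 5487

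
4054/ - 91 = - 45 + 41/91= - 44.55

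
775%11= 5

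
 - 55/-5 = 11/1 = 11.00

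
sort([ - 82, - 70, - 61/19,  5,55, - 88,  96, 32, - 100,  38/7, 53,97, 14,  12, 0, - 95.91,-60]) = [ - 100, - 95.91 ,- 88, - 82, - 70 , -60,-61/19, 0, 5,38/7, 12, 14,32, 53, 55,96, 97]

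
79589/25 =3183  +  14/25 = 3183.56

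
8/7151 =8/7151 = 0.00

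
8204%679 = 56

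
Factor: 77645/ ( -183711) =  - 3^( - 1)*5^1*11^(-1 )*19^( - 1)*53^1 = - 265/627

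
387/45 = 8+3/5  =  8.60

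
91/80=1 + 11/80 = 1.14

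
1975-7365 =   -  5390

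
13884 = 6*2314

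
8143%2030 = 23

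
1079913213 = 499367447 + 580545766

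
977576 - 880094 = 97482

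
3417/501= 6 + 137/167 =6.82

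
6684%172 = 148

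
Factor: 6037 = 6037^1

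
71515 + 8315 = 79830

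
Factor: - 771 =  - 3^1*257^1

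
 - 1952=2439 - 4391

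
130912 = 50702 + 80210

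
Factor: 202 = 2^1*101^1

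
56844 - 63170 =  - 6326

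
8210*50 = 410500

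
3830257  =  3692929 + 137328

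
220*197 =43340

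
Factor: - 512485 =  - 5^1*102497^1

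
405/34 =405/34 = 11.91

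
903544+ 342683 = 1246227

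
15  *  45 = 675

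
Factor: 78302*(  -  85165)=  - 2^1*5^1*7^2*17^1 * 47^1*17033^1 = - 6668589830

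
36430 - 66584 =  - 30154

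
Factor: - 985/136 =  - 2^( - 3 )*5^1*17^( - 1)*197^1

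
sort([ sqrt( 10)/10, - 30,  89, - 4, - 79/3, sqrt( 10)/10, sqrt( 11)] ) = [-30, - 79/3, - 4 , sqrt (10)/10,sqrt( 10)/10, sqrt( 11),89 ] 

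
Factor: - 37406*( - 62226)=2327625756 = 2^2*3^2*59^1*317^1*3457^1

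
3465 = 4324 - 859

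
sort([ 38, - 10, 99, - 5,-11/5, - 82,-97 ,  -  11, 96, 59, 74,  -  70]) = [-97, - 82,-70, - 11,- 10 , - 5, - 11/5 , 38, 59, 74,96, 99]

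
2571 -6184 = -3613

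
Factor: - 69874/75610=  - 34937/37805 = - 5^ (-1 )*7^2*23^1*31^1*7561^( - 1 ) 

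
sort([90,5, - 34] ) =[-34,  5,90]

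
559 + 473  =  1032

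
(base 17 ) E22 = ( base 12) 2442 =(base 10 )4082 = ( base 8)7762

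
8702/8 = 4351/4 = 1087.75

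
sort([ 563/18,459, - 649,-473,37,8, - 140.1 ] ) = [ - 649, - 473,-140.1,8, 563/18, 37, 459]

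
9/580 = 9/580 = 0.02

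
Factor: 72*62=4464= 2^4 * 3^2*31^1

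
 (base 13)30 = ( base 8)47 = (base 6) 103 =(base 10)39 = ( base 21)1i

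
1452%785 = 667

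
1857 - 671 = 1186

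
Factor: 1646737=1646737^1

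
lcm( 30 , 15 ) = 30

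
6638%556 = 522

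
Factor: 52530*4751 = 2^1*3^1*5^1*17^1*103^1*4751^1 = 249570030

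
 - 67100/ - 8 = 8387 + 1/2 = 8387.50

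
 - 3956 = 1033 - 4989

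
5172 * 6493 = 33581796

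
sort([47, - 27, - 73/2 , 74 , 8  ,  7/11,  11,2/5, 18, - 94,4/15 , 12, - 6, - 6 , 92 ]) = [  -  94, - 73/2, - 27 , - 6, - 6, 4/15,2/5 , 7/11,8, 11 , 12, 18 , 47,  74,92]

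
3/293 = 3/293  =  0.01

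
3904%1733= 438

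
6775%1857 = 1204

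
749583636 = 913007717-163424081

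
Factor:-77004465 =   -  3^1*5^1*31^1* 165601^1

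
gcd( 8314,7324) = 2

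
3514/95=36+94/95 = 36.99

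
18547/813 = 18547/813 = 22.81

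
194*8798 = 1706812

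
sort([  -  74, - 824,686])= [ - 824, - 74,686]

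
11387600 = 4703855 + 6683745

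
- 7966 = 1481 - 9447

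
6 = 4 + 2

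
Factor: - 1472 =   -  2^6*23^1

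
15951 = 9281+6670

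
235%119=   116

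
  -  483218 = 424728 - 907946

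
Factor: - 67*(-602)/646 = 7^1*17^(  -  1) * 19^( - 1 )*43^1*67^1=20167/323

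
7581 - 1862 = 5719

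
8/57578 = 4/28789 = 0.00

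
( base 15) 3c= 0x39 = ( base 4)321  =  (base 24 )29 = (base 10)57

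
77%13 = 12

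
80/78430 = 8/7843 = 0.00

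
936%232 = 8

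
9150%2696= 1062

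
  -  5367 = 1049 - 6416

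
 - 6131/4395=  - 2+2659/4395 = - 1.39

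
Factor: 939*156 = 2^2*  3^2 * 13^1*313^1  =  146484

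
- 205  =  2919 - 3124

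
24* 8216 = 197184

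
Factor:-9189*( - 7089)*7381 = 480804399801 = 3^3*11^2*17^1 * 61^1*139^1*1021^1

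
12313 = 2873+9440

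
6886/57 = 6886/57 =120.81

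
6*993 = 5958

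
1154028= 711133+442895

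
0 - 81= - 81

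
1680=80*21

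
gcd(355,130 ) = 5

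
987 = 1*987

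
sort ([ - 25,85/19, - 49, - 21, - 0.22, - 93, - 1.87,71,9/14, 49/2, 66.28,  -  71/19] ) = [-93 , - 49, - 25,  -  21, - 71/19 , - 1.87, - 0.22,9/14, 85/19,49/2,66.28,71]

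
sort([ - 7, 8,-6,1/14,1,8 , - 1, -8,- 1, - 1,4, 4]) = [ - 8  , - 7, - 6,- 1, - 1,-1, 1/14, 1,4,4,8,8 ]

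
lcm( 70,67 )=4690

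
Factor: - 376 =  - 2^3 * 47^1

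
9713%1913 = 148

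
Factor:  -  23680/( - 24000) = 2^1*3^(-1)*5^(  -  2)* 37^1 = 74/75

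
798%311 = 176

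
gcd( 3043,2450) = 1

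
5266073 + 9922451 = 15188524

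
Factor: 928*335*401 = 124662880 = 2^5 *5^1 *29^1 *67^1*401^1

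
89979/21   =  4284+5/7 = 4284.71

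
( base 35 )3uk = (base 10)4745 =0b1001010001001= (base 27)6dk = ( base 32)4k9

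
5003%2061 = 881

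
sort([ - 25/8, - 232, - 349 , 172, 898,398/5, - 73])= [ - 349, - 232, - 73, - 25/8, 398/5, 172,898 ] 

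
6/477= 2/159   =  0.01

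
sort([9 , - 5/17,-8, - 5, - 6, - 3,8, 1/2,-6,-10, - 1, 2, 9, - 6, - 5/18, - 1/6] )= [ - 10, - 8, - 6,-6,-6, - 5, - 3,-1  ,-5/17 , - 5/18, - 1/6, 1/2, 2,8,9,9 ] 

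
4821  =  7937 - 3116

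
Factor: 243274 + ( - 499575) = -256301^1=- 256301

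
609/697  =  609/697 = 0.87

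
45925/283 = 162 + 79/283 =162.28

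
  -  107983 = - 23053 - 84930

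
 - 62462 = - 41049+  - 21413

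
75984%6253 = 948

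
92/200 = 23/50 = 0.46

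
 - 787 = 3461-4248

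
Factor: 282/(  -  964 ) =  - 2^( - 1)*3^1*47^1 * 241^(-1 ) = - 141/482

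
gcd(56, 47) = 1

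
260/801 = 260/801 = 0.32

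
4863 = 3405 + 1458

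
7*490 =3430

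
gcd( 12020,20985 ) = 5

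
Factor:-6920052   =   - 2^2*3^1*576671^1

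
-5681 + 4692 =  -  989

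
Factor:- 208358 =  - 2^1*104179^1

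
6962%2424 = 2114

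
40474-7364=33110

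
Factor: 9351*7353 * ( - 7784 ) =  - 2^3 * 3^4* 7^1*19^1*43^1*139^1 * 1039^1 = -  535211516952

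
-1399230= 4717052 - 6116282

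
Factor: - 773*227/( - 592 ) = 175471/592 = 2^( - 4 ) * 37^(-1 ) * 227^1*773^1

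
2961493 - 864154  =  2097339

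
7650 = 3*2550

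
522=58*9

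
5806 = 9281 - 3475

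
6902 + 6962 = 13864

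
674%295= 84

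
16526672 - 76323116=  - 59796444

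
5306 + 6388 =11694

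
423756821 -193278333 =230478488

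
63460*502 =31856920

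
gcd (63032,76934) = 2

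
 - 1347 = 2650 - 3997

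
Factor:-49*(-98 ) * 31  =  148862  =  2^1*7^4*31^1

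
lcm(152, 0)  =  0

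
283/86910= 283/86910 = 0.00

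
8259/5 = 8259/5 = 1651.80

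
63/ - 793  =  -1 + 730/793 = -0.08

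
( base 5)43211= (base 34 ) 2I7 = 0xB73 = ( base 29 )3e2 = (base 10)2931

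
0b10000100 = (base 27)4O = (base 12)b0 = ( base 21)66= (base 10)132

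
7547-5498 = 2049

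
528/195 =176/65 = 2.71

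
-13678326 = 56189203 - 69867529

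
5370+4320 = 9690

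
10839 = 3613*3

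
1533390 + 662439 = 2195829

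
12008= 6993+5015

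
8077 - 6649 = 1428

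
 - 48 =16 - 64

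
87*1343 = 116841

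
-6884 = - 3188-3696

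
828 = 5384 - 4556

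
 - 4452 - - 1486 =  - 2966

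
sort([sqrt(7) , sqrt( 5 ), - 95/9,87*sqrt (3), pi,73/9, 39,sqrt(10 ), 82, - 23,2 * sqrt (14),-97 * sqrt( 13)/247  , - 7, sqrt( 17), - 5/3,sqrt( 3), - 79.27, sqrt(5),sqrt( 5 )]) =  [ - 79.27, - 23, - 95/9, - 7, - 5/3, - 97*sqrt( 13 )/247,sqrt( 3 ),sqrt( 5),sqrt(5 ) , sqrt(5),sqrt( 7),pi,sqrt(10), sqrt( 17 ),2*sqrt(14 ) , 73/9,39, 82, 87*sqrt( 3)]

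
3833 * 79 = 302807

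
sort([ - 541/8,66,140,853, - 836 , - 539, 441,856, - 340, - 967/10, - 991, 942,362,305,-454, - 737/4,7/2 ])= [ - 991,-836, -539,-454,-340, - 737/4, - 967/10, - 541/8 , 7/2,66, 140,305,362,441, 853,856, 942]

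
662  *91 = 60242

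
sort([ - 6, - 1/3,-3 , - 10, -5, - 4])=[ - 10, - 6, - 5, - 4, - 3, - 1/3 ]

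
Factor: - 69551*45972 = -2^2*3^2*157^1*443^1*1277^1 = - 3197398572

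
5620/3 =1873 + 1/3 = 1873.33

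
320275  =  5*64055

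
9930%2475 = 30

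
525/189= 2 + 7/9 = 2.78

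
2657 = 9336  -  6679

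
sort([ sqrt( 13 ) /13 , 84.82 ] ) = [ sqrt(13)/13, 84.82 ] 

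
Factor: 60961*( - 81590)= - 2^1*5^1*41^1*199^1*60961^1 = - 4973807990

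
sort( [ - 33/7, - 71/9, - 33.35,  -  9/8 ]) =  [-33.35, - 71/9,  -  33/7, - 9/8] 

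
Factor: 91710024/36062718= 15285004/6010453= 2^2*7^1*29^( - 1)*207257^( - 1 )*545893^1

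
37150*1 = 37150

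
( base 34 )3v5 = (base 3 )20012200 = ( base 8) 10657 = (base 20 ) B67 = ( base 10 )4527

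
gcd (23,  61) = 1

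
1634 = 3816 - 2182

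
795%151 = 40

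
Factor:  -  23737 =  - 7^1*3391^1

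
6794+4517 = 11311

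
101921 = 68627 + 33294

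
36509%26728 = 9781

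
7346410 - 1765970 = 5580440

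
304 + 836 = 1140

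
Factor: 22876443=3^2*53^1 * 199^1*241^1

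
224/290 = 112/145=0.77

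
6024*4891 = 29463384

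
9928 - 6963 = 2965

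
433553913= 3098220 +430455693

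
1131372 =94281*12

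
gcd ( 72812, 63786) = 2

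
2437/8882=2437/8882 = 0.27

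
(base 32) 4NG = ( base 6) 34240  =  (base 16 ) 12F0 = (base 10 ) 4848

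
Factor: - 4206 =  - 2^1*3^1* 701^1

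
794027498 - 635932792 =158094706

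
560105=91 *6155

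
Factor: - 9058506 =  - 2^1*3^1*59^1 * 25589^1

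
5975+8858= 14833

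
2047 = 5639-3592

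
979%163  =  1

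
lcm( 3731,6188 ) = 253708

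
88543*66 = 5843838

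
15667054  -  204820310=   -  189153256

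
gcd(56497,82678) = 1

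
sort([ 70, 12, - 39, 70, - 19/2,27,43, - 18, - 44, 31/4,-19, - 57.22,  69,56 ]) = [ - 57.22, - 44, - 39, - 19, - 18, - 19/2, 31/4, 12, 27, 43, 56,69, 70, 70]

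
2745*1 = 2745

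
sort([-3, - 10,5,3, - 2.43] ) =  [ -10, - 3, - 2.43,3,5 ]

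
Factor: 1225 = 5^2*7^2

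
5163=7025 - 1862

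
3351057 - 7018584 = - 3667527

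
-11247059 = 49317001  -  60564060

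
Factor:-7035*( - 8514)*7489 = 448561069110 = 2^1*3^3*5^1 * 7^1 * 11^1*43^1*67^1*7489^1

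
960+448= 1408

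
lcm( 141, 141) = 141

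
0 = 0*619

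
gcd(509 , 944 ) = 1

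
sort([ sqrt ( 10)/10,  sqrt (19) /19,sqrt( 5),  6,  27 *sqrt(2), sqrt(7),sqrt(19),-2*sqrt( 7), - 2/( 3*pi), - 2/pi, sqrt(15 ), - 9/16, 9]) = [ - 2*sqrt( 7), - 2/pi, - 9/16, - 2/( 3*pi),sqrt( 19)/19, sqrt( 10) /10 , sqrt( 5),sqrt( 7), sqrt(15),sqrt(19 ),  6,  9, 27*sqrt( 2) ] 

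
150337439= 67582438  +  82755001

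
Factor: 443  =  443^1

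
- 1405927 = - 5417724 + 4011797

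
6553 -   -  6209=12762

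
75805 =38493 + 37312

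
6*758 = 4548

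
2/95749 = 2/95749 = 0.00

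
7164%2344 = 132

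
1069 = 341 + 728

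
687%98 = 1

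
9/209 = 9/209 = 0.04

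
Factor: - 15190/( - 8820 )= 31/18 = 2^(- 1)*3^( - 2)*31^1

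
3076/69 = 3076/69 = 44.58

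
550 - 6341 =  -5791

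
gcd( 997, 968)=1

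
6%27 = 6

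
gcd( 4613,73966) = 1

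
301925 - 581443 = -279518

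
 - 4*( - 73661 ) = 294644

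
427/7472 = 427/7472 = 0.06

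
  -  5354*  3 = -16062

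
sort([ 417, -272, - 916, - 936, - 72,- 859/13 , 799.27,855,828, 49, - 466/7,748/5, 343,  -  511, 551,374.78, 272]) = [ - 936 , - 916, - 511,-272, - 72,-466/7, - 859/13,49, 748/5,272,343,  374.78,  417, 551, 799.27, 828,855]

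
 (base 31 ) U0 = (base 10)930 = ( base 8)1642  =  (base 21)226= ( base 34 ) RC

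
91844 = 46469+45375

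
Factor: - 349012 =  - 2^2 * 87253^1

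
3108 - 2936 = 172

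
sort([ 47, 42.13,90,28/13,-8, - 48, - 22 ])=[-48, - 22, - 8, 28/13 , 42.13, 47 , 90]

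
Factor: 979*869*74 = 62955574 = 2^1 * 11^2*37^1*79^1*89^1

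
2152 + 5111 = 7263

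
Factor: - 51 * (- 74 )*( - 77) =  - 290598 = - 2^1*3^1 *7^1*11^1*17^1*37^1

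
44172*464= 20495808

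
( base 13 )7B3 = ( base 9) 1736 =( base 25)234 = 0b10100110001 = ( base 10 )1329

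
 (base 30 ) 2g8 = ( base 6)14332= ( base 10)2288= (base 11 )17a0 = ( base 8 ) 4360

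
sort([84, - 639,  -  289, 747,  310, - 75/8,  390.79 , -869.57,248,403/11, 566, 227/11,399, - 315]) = [- 869.57,  -  639, - 315,-289, - 75/8, 227/11,  403/11 , 84, 248,  310, 390.79, 399, 566, 747 ] 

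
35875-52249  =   - 16374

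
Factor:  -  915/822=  - 2^( - 1)*5^1*61^1*137^( - 1) = - 305/274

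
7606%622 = 142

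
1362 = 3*454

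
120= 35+85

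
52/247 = 4/19 = 0.21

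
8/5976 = 1/747 = 0.00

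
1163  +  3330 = 4493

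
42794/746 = 57+136/373 = 57.36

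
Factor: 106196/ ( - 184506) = - 2^1*3^(-1)*7^( - 1 ) * 23^( - 1)*139^1  =  - 278/483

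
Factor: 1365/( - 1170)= -2^( - 1 )*3^( - 1 ) * 7^1 =- 7/6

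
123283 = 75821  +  47462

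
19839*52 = 1031628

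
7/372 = 7/372 = 0.02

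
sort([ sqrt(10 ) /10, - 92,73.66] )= [ - 92,sqrt ( 10)/10,73.66] 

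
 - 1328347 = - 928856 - 399491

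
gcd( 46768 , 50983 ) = 1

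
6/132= 1/22  =  0.05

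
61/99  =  61/99 = 0.62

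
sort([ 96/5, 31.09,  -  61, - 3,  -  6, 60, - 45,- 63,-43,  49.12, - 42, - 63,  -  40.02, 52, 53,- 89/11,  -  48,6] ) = [ - 63, - 63, - 61, - 48,-45, - 43 , - 42, -40.02 , -89/11, - 6, - 3, 6,96/5,31.09, 49.12,52,53, 60]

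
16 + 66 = 82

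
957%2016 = 957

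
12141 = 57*213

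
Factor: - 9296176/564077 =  -2^4*17^(  -  1 )*37^1*41^1 *383^1 * 33181^( - 1 ) 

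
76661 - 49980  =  26681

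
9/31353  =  3/10451=0.00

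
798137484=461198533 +336938951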